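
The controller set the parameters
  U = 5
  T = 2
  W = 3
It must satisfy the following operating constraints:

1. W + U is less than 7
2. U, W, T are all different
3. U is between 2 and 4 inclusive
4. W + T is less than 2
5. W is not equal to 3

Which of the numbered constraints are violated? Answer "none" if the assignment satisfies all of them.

1. W + U = 3 + 5 = 8; 8 ≥ 7, bound 7 not met — does not hold.
2. values 5, 3, 2 are pairwise distinct — holds.
3. U = 5 is outside [2, 4] — does not hold.
4. W + T = 3 + 2 = 5; 5 ≥ 2, bound 2 not met — does not hold.
5. W = 3, but 3 is required to differ — does not hold.

The assignment fails constraints 1, 3, 4, 5.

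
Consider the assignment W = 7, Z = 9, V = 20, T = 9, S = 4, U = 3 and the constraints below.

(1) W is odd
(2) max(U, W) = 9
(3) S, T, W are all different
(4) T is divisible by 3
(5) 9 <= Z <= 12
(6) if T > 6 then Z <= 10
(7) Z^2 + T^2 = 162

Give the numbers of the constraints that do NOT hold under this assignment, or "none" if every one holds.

Constraint 2 does not hold.

(1) W = 7 is odd — OK.
(2) max(3, 7) = 7, not 9 — violated.
(3) values 4, 9, 7 are pairwise distinct — OK.
(4) 9 / 3 = 3, so 3 divides 9 — OK.
(5) Z = 9 lies in [9, 12] — OK.
(6) T = 9 > 6, so we need Z ≤ 10; Z = 9 ≤ 10 — OK.
(7) Z^2 + T^2 = 9^2 + 9^2 = 81 + 81 = 162 — OK.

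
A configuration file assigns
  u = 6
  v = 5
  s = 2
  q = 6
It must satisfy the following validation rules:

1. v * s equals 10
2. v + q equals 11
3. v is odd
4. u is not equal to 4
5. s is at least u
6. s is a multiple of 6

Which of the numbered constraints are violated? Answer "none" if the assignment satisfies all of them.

1. v * s = 5 * 2 = 10  holds
2. v + q = 5 + 6 = 11  holds
3. v = 5 is odd  holds
4. u = 6, and 6 ≠ 4  holds
5. s = 2, u = 6; 2 < 6 (want ≥)  fails
6. 2 = 6*0 + 2, so 6 does not divide 2  fails

Violated: 5, 6.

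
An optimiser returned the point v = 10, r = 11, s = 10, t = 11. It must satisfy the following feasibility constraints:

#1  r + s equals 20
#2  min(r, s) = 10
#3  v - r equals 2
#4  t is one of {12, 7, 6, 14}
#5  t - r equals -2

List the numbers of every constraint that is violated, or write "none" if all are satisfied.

#1 r + s = 11 + 10 = 21, not 20 — fails.
#2 min(11, 10) = 10 — holds.
#3 v - r = 10 - 11 = -1, not 2 — fails.
#4 t = 11 is not in {12, 7, 6, 14} — fails.
#5 t - r = 11 - 11 = 0, not -2 — fails.

No — constraints 1, 3, 4, 5 are not satisfied.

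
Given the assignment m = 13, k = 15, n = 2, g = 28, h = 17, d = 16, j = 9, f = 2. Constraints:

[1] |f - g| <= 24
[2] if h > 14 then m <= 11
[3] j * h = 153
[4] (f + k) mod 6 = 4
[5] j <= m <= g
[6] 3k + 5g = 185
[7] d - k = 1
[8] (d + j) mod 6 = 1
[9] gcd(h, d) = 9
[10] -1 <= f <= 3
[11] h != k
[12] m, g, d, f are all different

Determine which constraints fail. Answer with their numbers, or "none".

No — constraints 1, 2, 4, 9 are not satisfied.

[1] |2 - 28| = 26; 26 > 24, exceeds bound 24 — does not hold.
[2] h = 17 > 14, so we need m ≤ 11; but m = 13 > 11 — does not hold.
[3] j * h = 9 * 17 = 153 — holds.
[4] f + k = 17; 17 mod 6 = 5, not 4 — does not hold.
[5] values 9 <= 13 <= 28 — holds.
[6] 3k + 5g = 3(15) + 5(28) = 185 — holds.
[7] d - k = 16 - 15 = 1 — holds.
[8] d + j = 25; 25 mod 6 = 1 — holds.
[9] gcd(17, 16) = 1, not 9 — does not hold.
[10] f = 2 lies in [-1, 3] — holds.
[11] h = 17, k = 15; distinct — holds.
[12] values 13, 28, 16, 2 are pairwise distinct — holds.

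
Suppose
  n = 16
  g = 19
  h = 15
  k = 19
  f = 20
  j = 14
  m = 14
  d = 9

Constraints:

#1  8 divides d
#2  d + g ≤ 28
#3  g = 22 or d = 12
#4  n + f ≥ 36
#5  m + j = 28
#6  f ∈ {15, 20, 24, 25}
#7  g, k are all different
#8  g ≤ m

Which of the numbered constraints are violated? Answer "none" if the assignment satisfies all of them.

#1 9 = 8×1 + 1, so 8 does not divide 9 — fails.
#2 d + g = 9 + 19 = 28; 28 ≤ 28 — holds.
#3 g = 19 ≠ 22 and d = 9 ≠ 12; both disjuncts false — fails.
#4 n + f = 16 + 20 = 36; 36 ≥ 36 — holds.
#5 m + j = 14 + 14 = 28 — holds.
#6 f = 20 is in {15, 20, 24, 25} — holds.
#7 g = k = 19, not all different — fails.
#8 g = 19, m = 14; 19 > 14 (want ≤) — fails.

Violated: 1, 3, 7, and 8.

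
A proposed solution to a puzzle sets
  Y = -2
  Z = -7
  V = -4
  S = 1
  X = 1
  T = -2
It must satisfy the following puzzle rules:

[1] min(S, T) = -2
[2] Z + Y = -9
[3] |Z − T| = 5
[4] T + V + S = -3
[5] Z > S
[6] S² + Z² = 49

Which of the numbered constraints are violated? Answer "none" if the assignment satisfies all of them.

The assignment fails constraints 4, 5, and 6.

[1] min(1, -2) = -2  yes
[2] Z + Y = -7 + (-2) = -9  yes
[3] |-7 − (-2)| = 5  yes
[4] T + V + S = -2 + (-4) + 1 = -5, not -3  no
[5] Z = -7, S = 1; -7 ≤ 1 (want >)  no
[6] S² + Z² = 1² + (-7)² = 1 + 49 = 50, not 49  no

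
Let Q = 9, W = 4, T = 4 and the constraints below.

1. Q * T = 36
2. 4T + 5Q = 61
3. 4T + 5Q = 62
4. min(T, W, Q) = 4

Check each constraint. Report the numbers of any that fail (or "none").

1. Q * T = 9 * 4 = 36 — satisfied.
2. 4T + 5Q = 4(4) + 5(9) = 61 — satisfied.
3. 4T + 5Q = 4(4) + 5(9) = 61, not 62 — violated.
4. min(4, 4, 9) = 4 — satisfied.

Constraint 3 is violated.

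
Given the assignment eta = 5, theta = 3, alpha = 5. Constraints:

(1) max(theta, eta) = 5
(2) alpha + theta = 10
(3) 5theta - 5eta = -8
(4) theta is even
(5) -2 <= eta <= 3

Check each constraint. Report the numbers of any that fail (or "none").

(1) max(3, 5) = 5 — OK.
(2) alpha + theta = 5 + 3 = 8, not 10 — violated.
(3) 5theta - 5eta = 5(3) - 5(5) = -10, not -8 — violated.
(4) theta = 3 is odd — violated.
(5) eta = 5 is outside [-2, 3] — violated.

Violated: 2, 3, 4, and 5.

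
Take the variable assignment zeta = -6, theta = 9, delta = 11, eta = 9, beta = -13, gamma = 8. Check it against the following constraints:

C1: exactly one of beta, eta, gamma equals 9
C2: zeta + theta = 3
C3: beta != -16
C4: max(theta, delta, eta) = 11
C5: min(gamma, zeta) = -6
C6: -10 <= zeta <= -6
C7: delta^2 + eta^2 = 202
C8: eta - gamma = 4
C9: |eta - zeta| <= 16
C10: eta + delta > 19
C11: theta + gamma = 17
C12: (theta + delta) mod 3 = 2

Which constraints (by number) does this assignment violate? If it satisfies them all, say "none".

C1: beta=-13, eta=9, gamma=8; 1 of them equals 9  OK
C2: zeta + theta = -6 + 9 = 3  OK
C3: beta = -13, and -13 ≠ -16  OK
C4: max(9, 11, 9) = 11  OK
C5: min(8, -6) = -6  OK
C6: zeta = -6 lies in [-10, -6]  OK
C7: delta^2 + eta^2 = 11^2 + 9^2 = 121 + 81 = 202  OK
C8: eta - gamma = 9 - 8 = 1, not 4  FAIL
C9: |9 - (-6)| = 15; 15 ≤ 16  OK
C10: eta + delta = 9 + 11 = 20; 20 > 19  OK
C11: theta + gamma = 9 + 8 = 17  OK
C12: theta + delta = 20; 20 mod 3 = 2  OK

The assignment fails constraint 8.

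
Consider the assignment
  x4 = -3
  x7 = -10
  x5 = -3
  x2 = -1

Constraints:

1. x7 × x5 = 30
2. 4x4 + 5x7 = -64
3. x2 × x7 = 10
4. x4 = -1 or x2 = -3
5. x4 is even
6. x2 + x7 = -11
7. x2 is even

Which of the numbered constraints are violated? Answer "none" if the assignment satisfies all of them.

1. x7 × x5 = -10 × (-3) = 30 — satisfied.
2. 4x4 + 5x7 = 4(-3) + 5(-10) = -62, not -64 — violated.
3. x2 × x7 = -1 × (-10) = 10 — satisfied.
4. x4 = -3 ≠ -1 and x2 = -1 ≠ -3; both disjuncts false — violated.
5. x4 = -3 is odd — violated.
6. x2 + x7 = -1 + (-10) = -11 — satisfied.
7. x2 = -1 is odd — violated.

Violated: 2, 4, 5, and 7.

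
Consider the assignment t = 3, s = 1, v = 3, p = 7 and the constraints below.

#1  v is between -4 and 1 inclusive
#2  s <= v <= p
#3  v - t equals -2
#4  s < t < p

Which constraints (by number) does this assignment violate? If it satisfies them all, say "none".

#1 v = 3 is outside [-4, 1] — does not hold.
#2 values 1 <= 3 <= 7 — holds.
#3 v - t = 3 - 3 = 0, not -2 — does not hold.
#4 values 1 < 3 < 7 — holds.

Constraints 1 and 3 do not hold.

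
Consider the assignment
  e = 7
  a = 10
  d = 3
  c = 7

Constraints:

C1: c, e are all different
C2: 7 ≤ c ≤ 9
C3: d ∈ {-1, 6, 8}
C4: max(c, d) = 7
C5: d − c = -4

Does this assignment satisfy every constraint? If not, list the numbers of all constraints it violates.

C1: c = e = 7, not all different — does not hold.
C2: c = 7 lies in [7, 9] — holds.
C3: d = 3 is not in {-1, 6, 8} — does not hold.
C4: max(7, 3) = 7 — holds.
C5: d − c = 3 − 7 = -4 — holds.

Constraints 1, 3 are violated.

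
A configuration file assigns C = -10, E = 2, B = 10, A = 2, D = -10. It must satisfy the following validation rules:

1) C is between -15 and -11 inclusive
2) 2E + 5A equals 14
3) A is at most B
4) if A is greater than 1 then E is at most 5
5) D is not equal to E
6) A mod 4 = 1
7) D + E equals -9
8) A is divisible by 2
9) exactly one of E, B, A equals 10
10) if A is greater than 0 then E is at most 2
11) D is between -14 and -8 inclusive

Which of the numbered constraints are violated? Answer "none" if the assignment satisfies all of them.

No — constraints 1, 6, 7 are not satisfied.

1) C = -10 is outside [-15, -11]  fails
2) 2E + 5A = 2(2) + 5(2) = 14  holds
3) A = 2, B = 10; 2 ≤ 10  holds
4) A = 2 > 1, so we need E ≤ 5; E = 2 ≤ 5  holds
5) D = -10, E = 2; distinct  holds
6) 2 mod 4 = 2, not 1  fails
7) D + E = -10 + 2 = -8, not -9  fails
8) 2 / 2 = 1, so 2 divides 2  holds
9) E=2, B=10, A=2; 1 of them equals 10  holds
10) A = 2 > 0, so we need E ≤ 2; E = 2 ≤ 2  holds
11) D = -10 lies in [-14, -8]  holds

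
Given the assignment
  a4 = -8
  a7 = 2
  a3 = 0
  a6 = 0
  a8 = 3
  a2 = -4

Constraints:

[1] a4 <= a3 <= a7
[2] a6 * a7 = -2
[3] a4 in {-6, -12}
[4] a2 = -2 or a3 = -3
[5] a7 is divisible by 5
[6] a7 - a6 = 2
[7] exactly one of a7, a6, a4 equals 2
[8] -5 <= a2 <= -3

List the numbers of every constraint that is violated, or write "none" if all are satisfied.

[1] values -8 <= 0 <= 2 — holds.
[2] a6 * a7 = 0 * 2 = 0, not -2 — fails.
[3] a4 = -8 is not in {-6, -12} — fails.
[4] a2 = -4 ≠ -2 and a3 = 0 ≠ -3; both disjuncts false — fails.
[5] 2 = 5*0 + 2, so 5 does not divide 2 — fails.
[6] a7 - a6 = 2 - 0 = 2 — holds.
[7] a7=2, a6=0, a4=-8; 1 of them equals 2 — holds.
[8] a2 = -4 lies in [-5, -3] — holds.

The assignment fails constraints 2, 3, 4, 5.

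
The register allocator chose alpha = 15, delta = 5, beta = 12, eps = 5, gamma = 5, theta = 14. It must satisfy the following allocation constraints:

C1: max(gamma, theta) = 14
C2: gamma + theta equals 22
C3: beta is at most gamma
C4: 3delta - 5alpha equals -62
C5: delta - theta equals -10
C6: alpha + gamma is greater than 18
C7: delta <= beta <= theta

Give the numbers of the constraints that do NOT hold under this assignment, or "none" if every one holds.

C1: max(5, 14) = 14  true
C2: gamma + theta = 5 + 14 = 19, not 22  false
C3: beta = 12, gamma = 5; 12 > 5 (want ≤)  false
C4: 3delta - 5alpha = 3(5) - 5(15) = -60, not -62  false
C5: delta - theta = 5 - 14 = -9, not -10  false
C6: alpha + gamma = 15 + 5 = 20; 20 > 18  true
C7: values 5 <= 12 <= 14  true

The assignment fails constraints 2, 3, 4, 5.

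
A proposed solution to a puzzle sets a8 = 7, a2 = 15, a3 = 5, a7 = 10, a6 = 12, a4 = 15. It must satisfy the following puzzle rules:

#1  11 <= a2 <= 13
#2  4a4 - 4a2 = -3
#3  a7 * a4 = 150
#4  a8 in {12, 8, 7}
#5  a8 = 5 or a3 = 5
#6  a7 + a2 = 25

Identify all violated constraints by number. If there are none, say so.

Constraints 1 and 2 do not hold.

#1 a2 = 15 is outside [11, 13]  ✘
#2 4a4 - 4a2 = 4(15) - 4(15) = 0, not -3  ✘
#3 a7 * a4 = 10 * 15 = 150  ✔
#4 a8 = 7 is in {12, 8, 7}  ✔
#5 a8 = 7 ≠ 5, but a3 = 5 = 5 (second disjunct)  ✔
#6 a7 + a2 = 10 + 15 = 25  ✔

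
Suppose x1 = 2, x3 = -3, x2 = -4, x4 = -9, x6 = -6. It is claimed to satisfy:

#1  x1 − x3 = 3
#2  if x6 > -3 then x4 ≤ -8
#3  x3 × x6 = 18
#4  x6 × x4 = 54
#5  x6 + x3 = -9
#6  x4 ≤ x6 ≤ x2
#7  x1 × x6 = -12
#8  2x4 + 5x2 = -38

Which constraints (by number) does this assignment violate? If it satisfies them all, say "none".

Constraint 1 does not hold.

#1 x1 − x3 = 2 − (-3) = 5, not 3 — fails.
#2 x6 = -6, not > -3; antecedent false, conditional vacuously true — holds.
#3 x3 × x6 = -3 × (-6) = 18 — holds.
#4 x6 × x4 = -6 × (-9) = 54 — holds.
#5 x6 + x3 = -6 + (-3) = -9 — holds.
#6 values -9 ≤ -6 ≤ -4 — holds.
#7 x1 × x6 = 2 × (-6) = -12 — holds.
#8 2x4 + 5x2 = 2(-9) + 5(-4) = -38 — holds.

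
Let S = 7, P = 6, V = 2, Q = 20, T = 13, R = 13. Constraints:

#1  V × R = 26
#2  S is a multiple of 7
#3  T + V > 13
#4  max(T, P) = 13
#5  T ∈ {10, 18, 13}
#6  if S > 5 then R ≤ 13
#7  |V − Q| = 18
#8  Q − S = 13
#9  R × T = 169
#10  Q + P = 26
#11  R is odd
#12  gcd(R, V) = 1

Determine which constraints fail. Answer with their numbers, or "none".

#1 V × R = 2 × 13 = 26  ✓
#2 7 / 7 = 1, so 7 divides 7  ✓
#3 T + V = 13 + 2 = 15; 15 > 13  ✓
#4 max(13, 6) = 13  ✓
#5 T = 13 is in {10, 18, 13}  ✓
#6 S = 7 > 5, so we need R ≤ 13; R = 13 ≤ 13  ✓
#7 |2 − 20| = 18  ✓
#8 Q − S = 20 − 7 = 13  ✓
#9 R × T = 13 × 13 = 169  ✓
#10 Q + P = 20 + 6 = 26  ✓
#11 R = 13 is odd  ✓
#12 gcd(13, 2) = 1  ✓

The assignment satisfies every constraint.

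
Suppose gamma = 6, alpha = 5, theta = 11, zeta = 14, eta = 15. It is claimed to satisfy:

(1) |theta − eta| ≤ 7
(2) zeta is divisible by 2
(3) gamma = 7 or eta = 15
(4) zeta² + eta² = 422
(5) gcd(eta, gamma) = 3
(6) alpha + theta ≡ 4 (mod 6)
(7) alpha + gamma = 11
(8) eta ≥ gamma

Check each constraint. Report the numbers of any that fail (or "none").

Constraint 4 does not hold.

(1) |11 − 15| = 4; 4 ≤ 7  true
(2) 14 / 2 = 7, so 2 divides 14  true
(3) gamma = 6 ≠ 7, but eta = 15 = 15 (second disjunct)  true
(4) zeta² + eta² = 14² + 15² = 196 + 225 = 421, not 422  false
(5) gcd(15, 6) = 3  true
(6) alpha + theta = 16; 16 mod 6 = 4  true
(7) alpha + gamma = 5 + 6 = 11  true
(8) eta = 15, gamma = 6; 15 ≥ 6  true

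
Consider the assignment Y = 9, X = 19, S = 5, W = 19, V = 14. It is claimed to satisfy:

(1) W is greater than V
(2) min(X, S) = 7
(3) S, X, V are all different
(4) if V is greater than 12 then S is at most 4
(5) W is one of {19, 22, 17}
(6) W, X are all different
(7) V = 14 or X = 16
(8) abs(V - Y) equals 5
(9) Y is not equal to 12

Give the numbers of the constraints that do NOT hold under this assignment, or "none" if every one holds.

No — constraints 2, 4, 6 are not satisfied.

(1) W = 19, V = 14; 19 > 14  OK
(2) min(19, 5) = 5, not 7  FAIL
(3) values 5, 19, 14 are pairwise distinct  OK
(4) V = 14 > 12, so we need S ≤ 4; but S = 5 > 4  FAIL
(5) W = 19 is in {19, 22, 17}  OK
(6) W = X = 19, not all different  FAIL
(7) V = 14 = 14 (first disjunct)  OK
(8) abs(14 - 9) = 5  OK
(9) Y = 9, and 9 ≠ 12  OK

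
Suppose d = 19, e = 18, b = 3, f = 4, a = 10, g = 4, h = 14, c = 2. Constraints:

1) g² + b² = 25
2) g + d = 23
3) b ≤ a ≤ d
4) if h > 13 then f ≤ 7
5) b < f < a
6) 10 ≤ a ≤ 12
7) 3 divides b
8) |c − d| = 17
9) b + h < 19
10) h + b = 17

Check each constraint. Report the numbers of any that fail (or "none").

1) g² + b² = 4² + 3² = 16 + 9 = 25 — holds.
2) g + d = 4 + 19 = 23 — holds.
3) values 3 ≤ 10 ≤ 19 — holds.
4) h = 14 > 13, so we need f ≤ 7; f = 4 ≤ 7 — holds.
5) values 3 < 4 < 10 — holds.
6) a = 10 lies in [10, 12] — holds.
7) 3 / 3 = 1, so 3 divides 3 — holds.
8) |2 − 19| = 17 — holds.
9) b + h = 3 + 14 = 17; 17 < 19 — holds.
10) h + b = 14 + 3 = 17 — holds.

None — every constraint holds.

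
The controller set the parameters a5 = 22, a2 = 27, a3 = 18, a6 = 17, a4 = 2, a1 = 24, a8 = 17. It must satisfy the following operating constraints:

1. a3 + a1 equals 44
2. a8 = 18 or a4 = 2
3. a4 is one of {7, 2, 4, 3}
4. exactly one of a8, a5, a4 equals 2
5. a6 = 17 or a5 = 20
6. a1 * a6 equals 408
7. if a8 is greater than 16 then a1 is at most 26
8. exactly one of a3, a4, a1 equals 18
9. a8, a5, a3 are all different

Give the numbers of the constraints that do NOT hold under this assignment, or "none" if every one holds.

1. a3 + a1 = 18 + 24 = 42, not 44 — violated.
2. a8 = 17 ≠ 18, but a4 = 2 = 2 (second disjunct) — OK.
3. a4 = 2 is in {7, 2, 4, 3} — OK.
4. a8=17, a5=22, a4=2; 1 of them equals 2 — OK.
5. a6 = 17 = 17 (first disjunct) — OK.
6. a1 * a6 = 24 * 17 = 408 — OK.
7. a8 = 17 > 16, so we need a1 ≤ 26; a1 = 24 ≤ 26 — OK.
8. a3=18, a4=2, a1=24; 1 of them equals 18 — OK.
9. values 17, 22, 18 are pairwise distinct — OK.

The assignment fails constraint 1.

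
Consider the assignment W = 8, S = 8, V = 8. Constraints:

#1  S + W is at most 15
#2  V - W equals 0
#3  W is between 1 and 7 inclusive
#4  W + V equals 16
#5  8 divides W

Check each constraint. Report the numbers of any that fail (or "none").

Constraints 1, 3 do not hold.

#1 S + W = 8 + 8 = 16; 16 > 15, bound 15 not met  ✘
#2 V - W = 8 - 8 = 0  ✔
#3 W = 8 is outside [1, 7]  ✘
#4 W + V = 8 + 8 = 16  ✔
#5 8 / 8 = 1, so 8 divides 8  ✔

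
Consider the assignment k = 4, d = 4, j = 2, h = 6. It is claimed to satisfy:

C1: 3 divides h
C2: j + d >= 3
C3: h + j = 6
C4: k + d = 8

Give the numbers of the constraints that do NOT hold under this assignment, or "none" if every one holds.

Violated: 3.

C1: 6 / 3 = 2, so 3 divides 6 — holds.
C2: j + d = 2 + 4 = 6; 6 ≥ 3 — holds.
C3: h + j = 6 + 2 = 8, not 6 — fails.
C4: k + d = 4 + 4 = 8 — holds.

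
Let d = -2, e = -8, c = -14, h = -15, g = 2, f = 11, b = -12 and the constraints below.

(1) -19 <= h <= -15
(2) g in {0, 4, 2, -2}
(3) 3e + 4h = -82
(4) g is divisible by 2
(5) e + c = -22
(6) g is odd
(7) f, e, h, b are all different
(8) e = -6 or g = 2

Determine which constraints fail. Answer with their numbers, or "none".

(1) h = -15 lies in [-19, -15]  holds
(2) g = 2 is in {0, 4, 2, -2}  holds
(3) 3e + 4h = 3(-8) + 4(-15) = -84, not -82  fails
(4) 2 / 2 = 1, so 2 divides 2  holds
(5) e + c = -8 + (-14) = -22  holds
(6) g = 2 is even  fails
(7) values 11, -8, -15, -12 are pairwise distinct  holds
(8) e = -8 ≠ -6, but g = 2 = 2 (second disjunct)  holds

Constraints 3 and 6 do not hold.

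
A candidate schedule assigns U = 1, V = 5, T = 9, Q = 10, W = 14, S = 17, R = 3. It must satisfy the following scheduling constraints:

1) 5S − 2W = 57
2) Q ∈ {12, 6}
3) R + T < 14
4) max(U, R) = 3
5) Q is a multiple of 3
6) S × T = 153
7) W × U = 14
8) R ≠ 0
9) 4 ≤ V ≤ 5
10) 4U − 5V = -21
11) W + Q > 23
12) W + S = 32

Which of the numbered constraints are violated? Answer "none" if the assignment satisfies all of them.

Constraints 2, 5, and 12 do not hold.

1) 5S − 2W = 5(17) − 2(14) = 57 — holds.
2) Q = 10 is not in {12, 6} — fails.
3) R + T = 3 + 9 = 12; 12 < 14 — holds.
4) max(1, 3) = 3 — holds.
5) 10 = 3×3 + 1, so 3 does not divide 10 — fails.
6) S × T = 17 × 9 = 153 — holds.
7) W × U = 14 × 1 = 14 — holds.
8) R = 3, and 3 ≠ 0 — holds.
9) V = 5 lies in [4, 5] — holds.
10) 4U − 5V = 4(1) − 5(5) = -21 — holds.
11) W + Q = 14 + 10 = 24; 24 > 23 — holds.
12) W + S = 14 + 17 = 31, not 32 — fails.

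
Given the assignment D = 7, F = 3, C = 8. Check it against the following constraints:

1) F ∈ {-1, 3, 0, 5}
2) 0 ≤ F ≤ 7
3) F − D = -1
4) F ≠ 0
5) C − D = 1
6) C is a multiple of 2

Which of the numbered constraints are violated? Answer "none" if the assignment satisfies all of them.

Violated: 3.

1) F = 3 is in {-1, 3, 0, 5}  OK
2) F = 3 lies in [0, 7]  OK
3) F − D = 3 − 7 = -4, not -1  FAIL
4) F = 3, and 3 ≠ 0  OK
5) C − D = 8 − 7 = 1  OK
6) 8 / 2 = 4, so 2 divides 8  OK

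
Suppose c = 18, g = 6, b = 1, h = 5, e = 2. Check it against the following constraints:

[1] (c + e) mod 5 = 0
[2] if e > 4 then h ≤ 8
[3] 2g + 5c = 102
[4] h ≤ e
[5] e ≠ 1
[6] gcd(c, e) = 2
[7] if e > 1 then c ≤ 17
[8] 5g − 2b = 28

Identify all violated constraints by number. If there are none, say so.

[1] c + e = 20; 20 mod 5 = 0  ✔
[2] e = 2, not > 4; antecedent false, conditional vacuously true  ✔
[3] 2g + 5c = 2(6) + 5(18) = 102  ✔
[4] h = 5, e = 2; 5 > 2 (want ≤)  ✘
[5] e = 2, and 2 ≠ 1  ✔
[6] gcd(18, 2) = 2  ✔
[7] e = 2 > 1, so we need c ≤ 17; but c = 18 > 17  ✘
[8] 5g − 2b = 5(6) − 2(1) = 28  ✔

Violated: 4, 7.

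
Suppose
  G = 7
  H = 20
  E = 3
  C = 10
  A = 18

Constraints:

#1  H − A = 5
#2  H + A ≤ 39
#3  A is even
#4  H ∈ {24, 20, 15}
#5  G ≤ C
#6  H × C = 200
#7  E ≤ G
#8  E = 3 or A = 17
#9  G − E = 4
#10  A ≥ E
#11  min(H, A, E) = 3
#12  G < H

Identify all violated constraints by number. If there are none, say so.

#1 H − A = 20 − 18 = 2, not 5 — violated.
#2 H + A = 20 + 18 = 38; 38 ≤ 39 — satisfied.
#3 A = 18 is even — satisfied.
#4 H = 20 is in {24, 20, 15} — satisfied.
#5 G = 7, C = 10; 7 ≤ 10 — satisfied.
#6 H × C = 20 × 10 = 200 — satisfied.
#7 E = 3, G = 7; 3 ≤ 7 — satisfied.
#8 E = 3 = 3 (first disjunct) — satisfied.
#9 G − E = 7 − 3 = 4 — satisfied.
#10 A = 18, E = 3; 18 ≥ 3 — satisfied.
#11 min(20, 18, 3) = 3 — satisfied.
#12 G = 7, H = 20; 7 < 20 — satisfied.

No — constraint 1 is not satisfied.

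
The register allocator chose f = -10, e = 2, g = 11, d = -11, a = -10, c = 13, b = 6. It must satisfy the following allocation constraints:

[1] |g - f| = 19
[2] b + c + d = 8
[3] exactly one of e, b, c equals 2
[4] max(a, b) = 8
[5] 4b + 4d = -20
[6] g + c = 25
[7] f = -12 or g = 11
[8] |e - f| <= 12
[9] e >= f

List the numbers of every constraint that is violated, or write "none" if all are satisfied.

No — constraints 1, 4, and 6 are not satisfied.

[1] |11 - (-10)| = 21, not 19 — violated.
[2] b + c + d = 6 + 13 + (-11) = 8 — OK.
[3] e=2, b=6, c=13; 1 of them equals 2 — OK.
[4] max(-10, 6) = 6, not 8 — violated.
[5] 4b + 4d = 4(6) + 4(-11) = -20 — OK.
[6] g + c = 11 + 13 = 24, not 25 — violated.
[7] f = -10 ≠ -12, but g = 11 = 11 (second disjunct) — OK.
[8] |2 - (-10)| = 12; 12 ≤ 12 — OK.
[9] e = 2, f = -10; 2 ≥ -10 — OK.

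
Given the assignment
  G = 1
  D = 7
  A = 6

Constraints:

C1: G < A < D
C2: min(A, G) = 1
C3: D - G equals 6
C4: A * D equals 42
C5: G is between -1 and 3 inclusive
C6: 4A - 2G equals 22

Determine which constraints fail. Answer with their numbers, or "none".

C1: values 1 < 6 < 7 — holds.
C2: min(6, 1) = 1 — holds.
C3: D - G = 7 - 1 = 6 — holds.
C4: A * D = 6 * 7 = 42 — holds.
C5: G = 1 lies in [-1, 3] — holds.
C6: 4A - 2G = 4(6) - 2(1) = 22 — holds.

Yes — all constraints hold.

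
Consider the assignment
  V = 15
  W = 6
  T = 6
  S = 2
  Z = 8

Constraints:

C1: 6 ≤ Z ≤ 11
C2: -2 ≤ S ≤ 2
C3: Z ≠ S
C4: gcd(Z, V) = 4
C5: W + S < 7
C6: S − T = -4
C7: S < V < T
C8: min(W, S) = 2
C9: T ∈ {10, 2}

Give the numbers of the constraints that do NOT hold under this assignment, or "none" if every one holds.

Constraints 4, 5, 7, and 9 are violated.

C1: Z = 8 lies in [6, 11] — holds.
C2: S = 2 lies in [-2, 2] — holds.
C3: Z = 8, S = 2; distinct — holds.
C4: gcd(8, 15) = 1, not 4 — fails.
C5: W + S = 6 + 2 = 8; 8 ≥ 7, bound 7 not met — fails.
C6: S − T = 2 − 6 = -4 — holds.
C7: values 2, 15, 6; V = 15 is not < T = 6 — fails.
C8: min(6, 2) = 2 — holds.
C9: T = 6 is not in {10, 2} — fails.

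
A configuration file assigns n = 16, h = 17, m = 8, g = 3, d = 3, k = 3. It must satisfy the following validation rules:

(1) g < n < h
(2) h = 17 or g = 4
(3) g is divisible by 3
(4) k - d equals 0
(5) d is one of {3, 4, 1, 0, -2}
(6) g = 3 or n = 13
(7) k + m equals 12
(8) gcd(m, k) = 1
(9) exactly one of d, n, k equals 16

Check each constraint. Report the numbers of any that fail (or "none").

Violated: 7.

(1) values 3 < 16 < 17  yes
(2) h = 17 = 17 (first disjunct)  yes
(3) 3 / 3 = 1, so 3 divides 3  yes
(4) k - d = 3 - 3 = 0  yes
(5) d = 3 is in {3, 4, 1, 0, -2}  yes
(6) g = 3 = 3 (first disjunct)  yes
(7) k + m = 3 + 8 = 11, not 12  no
(8) gcd(8, 3) = 1  yes
(9) d=3, n=16, k=3; 1 of them equals 16  yes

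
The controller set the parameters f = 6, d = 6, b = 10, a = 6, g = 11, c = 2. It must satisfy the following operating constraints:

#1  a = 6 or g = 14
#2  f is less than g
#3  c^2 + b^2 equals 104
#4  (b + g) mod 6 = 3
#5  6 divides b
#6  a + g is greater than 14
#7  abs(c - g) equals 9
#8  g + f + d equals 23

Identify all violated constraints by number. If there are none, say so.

#1 a = 6 = 6 (first disjunct) — holds.
#2 f = 6, g = 11; 6 < 11 — holds.
#3 c^2 + b^2 = 2^2 + 10^2 = 4 + 100 = 104 — holds.
#4 b + g = 21; 21 mod 6 = 3 — holds.
#5 10 = 6*1 + 4, so 6 does not divide 10 — fails.
#6 a + g = 6 + 11 = 17; 17 > 14 — holds.
#7 abs(2 - 11) = 9 — holds.
#8 g + f + d = 11 + 6 + 6 = 23 — holds.

Constraint 5 does not hold.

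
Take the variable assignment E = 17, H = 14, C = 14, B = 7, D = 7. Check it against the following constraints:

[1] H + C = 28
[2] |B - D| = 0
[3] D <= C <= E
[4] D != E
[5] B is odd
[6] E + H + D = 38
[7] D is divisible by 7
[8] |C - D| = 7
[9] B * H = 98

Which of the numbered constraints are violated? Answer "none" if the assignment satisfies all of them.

All constraints are satisfied.

[1] H + C = 14 + 14 = 28 — OK.
[2] |7 - 7| = 0 — OK.
[3] values 7 <= 14 <= 17 — OK.
[4] D = 7, E = 17; distinct — OK.
[5] B = 7 is odd — OK.
[6] E + H + D = 17 + 14 + 7 = 38 — OK.
[7] 7 / 7 = 1, so 7 divides 7 — OK.
[8] |14 - 7| = 7 — OK.
[9] B * H = 7 * 14 = 98 — OK.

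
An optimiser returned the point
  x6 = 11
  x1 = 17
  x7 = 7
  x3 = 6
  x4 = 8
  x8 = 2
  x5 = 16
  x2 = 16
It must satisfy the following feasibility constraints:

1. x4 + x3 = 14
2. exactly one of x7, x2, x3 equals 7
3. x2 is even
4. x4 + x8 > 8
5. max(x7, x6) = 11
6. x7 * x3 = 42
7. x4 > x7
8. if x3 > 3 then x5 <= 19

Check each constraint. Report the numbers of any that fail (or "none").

1. x4 + x3 = 8 + 6 = 14  yes
2. x7=7, x2=16, x3=6; 1 of them equals 7  yes
3. x2 = 16 is even  yes
4. x4 + x8 = 8 + 2 = 10; 10 > 8  yes
5. max(7, 11) = 11  yes
6. x7 * x3 = 7 * 6 = 42  yes
7. x4 = 8, x7 = 7; 8 > 7  yes
8. x3 = 6 > 3, so we need x5 ≤ 19; x5 = 16 ≤ 19  yes

The assignment satisfies every constraint.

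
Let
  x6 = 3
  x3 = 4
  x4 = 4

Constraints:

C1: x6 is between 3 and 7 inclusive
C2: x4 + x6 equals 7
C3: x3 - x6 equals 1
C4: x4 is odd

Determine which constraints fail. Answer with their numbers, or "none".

Constraint 4 does not hold.

C1: x6 = 3 lies in [3, 7] — OK.
C2: x4 + x6 = 4 + 3 = 7 — OK.
C3: x3 - x6 = 4 - 3 = 1 — OK.
C4: x4 = 4 is even — violated.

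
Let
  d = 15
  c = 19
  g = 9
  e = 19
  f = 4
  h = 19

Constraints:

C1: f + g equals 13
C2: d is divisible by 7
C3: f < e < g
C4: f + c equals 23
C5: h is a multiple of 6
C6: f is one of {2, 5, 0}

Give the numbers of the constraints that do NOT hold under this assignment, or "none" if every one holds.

C1: f + g = 4 + 9 = 13  ✔
C2: 15 = 7*2 + 1, so 7 does not divide 15  ✘
C3: values 4, 19, 9; e = 19 is not < g = 9  ✘
C4: f + c = 4 + 19 = 23  ✔
C5: 19 = 6*3 + 1, so 6 does not divide 19  ✘
C6: f = 4 is not in {2, 5, 0}  ✘

Violated: 2, 3, 5, and 6.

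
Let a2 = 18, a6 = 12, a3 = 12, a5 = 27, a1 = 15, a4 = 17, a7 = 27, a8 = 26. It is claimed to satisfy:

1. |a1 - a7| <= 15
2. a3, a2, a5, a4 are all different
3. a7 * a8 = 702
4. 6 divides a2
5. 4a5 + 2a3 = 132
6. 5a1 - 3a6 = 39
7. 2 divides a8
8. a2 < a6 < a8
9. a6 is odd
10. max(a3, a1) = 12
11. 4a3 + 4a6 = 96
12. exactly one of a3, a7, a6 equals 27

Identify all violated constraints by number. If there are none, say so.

Constraints 8, 9, and 10 are violated.

1. |15 - 27| = 12; 12 ≤ 15 — satisfied.
2. values 12, 18, 27, 17 are pairwise distinct — satisfied.
3. a7 * a8 = 27 * 26 = 702 — satisfied.
4. 18 / 6 = 3, so 6 divides 18 — satisfied.
5. 4a5 + 2a3 = 4(27) + 2(12) = 132 — satisfied.
6. 5a1 - 3a6 = 5(15) - 3(12) = 39 — satisfied.
7. 26 / 2 = 13, so 2 divides 26 — satisfied.
8. values 18, 12, 26; a2 = 18 is not < a6 = 12 — violated.
9. a6 = 12 is even — violated.
10. max(12, 15) = 15, not 12 — violated.
11. 4a3 + 4a6 = 4(12) + 4(12) = 96 — satisfied.
12. a3=12, a7=27, a6=12; 1 of them equals 27 — satisfied.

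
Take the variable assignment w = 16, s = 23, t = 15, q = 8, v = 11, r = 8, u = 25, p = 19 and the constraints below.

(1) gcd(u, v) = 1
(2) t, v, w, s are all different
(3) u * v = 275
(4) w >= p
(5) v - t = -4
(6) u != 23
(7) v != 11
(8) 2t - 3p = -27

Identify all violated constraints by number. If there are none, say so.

The assignment fails constraints 4 and 7.

(1) gcd(25, 11) = 1 — OK.
(2) values 15, 11, 16, 23 are pairwise distinct — OK.
(3) u * v = 25 * 11 = 275 — OK.
(4) w = 16, p = 19; 16 < 19 (want ≥) — violated.
(5) v - t = 11 - 15 = -4 — OK.
(6) u = 25, and 25 ≠ 23 — OK.
(7) v = 11, but 11 is required to differ — violated.
(8) 2t - 3p = 2(15) - 3(19) = -27 — OK.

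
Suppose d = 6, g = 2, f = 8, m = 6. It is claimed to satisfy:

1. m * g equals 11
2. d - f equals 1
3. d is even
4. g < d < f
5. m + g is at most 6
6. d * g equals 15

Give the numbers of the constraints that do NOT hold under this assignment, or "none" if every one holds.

1. m * g = 6 * 2 = 12, not 11 — fails.
2. d - f = 6 - 8 = -2, not 1 — fails.
3. d = 6 is even — holds.
4. values 2 < 6 < 8 — holds.
5. m + g = 6 + 2 = 8; 8 > 6, bound 6 not met — fails.
6. d * g = 6 * 2 = 12, not 15 — fails.

The assignment fails constraints 1, 2, 5, 6.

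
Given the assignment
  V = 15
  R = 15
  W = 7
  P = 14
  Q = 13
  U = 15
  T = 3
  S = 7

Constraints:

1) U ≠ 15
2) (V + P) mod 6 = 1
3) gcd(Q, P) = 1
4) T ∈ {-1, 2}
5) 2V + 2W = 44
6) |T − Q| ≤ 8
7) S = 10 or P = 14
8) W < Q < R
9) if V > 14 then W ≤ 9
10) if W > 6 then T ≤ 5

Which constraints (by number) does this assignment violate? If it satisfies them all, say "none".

1) U = 15, but 15 is required to differ  ✗
2) V + P = 29; 29 mod 6 = 5, not 1  ✗
3) gcd(13, 14) = 1  ✓
4) T = 3 is not in {-1, 2}  ✗
5) 2V + 2W = 2(15) + 2(7) = 44  ✓
6) |3 − 13| = 10; 10 > 8, exceeds bound 8  ✗
7) S = 7 ≠ 10, but P = 14 = 14 (second disjunct)  ✓
8) values 7 < 13 < 15  ✓
9) V = 15 > 14, so we need W ≤ 9; W = 7 ≤ 9  ✓
10) W = 7 > 6, so we need T ≤ 5; T = 3 ≤ 5  ✓

Constraints 1, 2, 4, and 6 do not hold.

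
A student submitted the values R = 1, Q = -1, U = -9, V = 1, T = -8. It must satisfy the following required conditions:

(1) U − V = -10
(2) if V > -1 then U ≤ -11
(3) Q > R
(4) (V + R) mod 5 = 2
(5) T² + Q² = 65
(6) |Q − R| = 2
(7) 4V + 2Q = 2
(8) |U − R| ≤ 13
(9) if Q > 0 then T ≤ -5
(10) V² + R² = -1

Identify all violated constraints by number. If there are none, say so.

(1) U − V = -9 − 1 = -10 — OK.
(2) V = 1 > -1, so we need U ≤ -11; but U = -9 > -11 — violated.
(3) Q = -1, R = 1; -1 ≤ 1 (want >) — violated.
(4) V + R = 2; 2 mod 5 = 2 — OK.
(5) T² + Q² = (-8)² + (-1)² = 64 + 1 = 65 — OK.
(6) |-1 − 1| = 2 — OK.
(7) 4V + 2Q = 4(1) + 2(-1) = 2 — OK.
(8) |-9 − 1| = 10; 10 ≤ 13 — OK.
(9) Q = -1, not > 0; antecedent false, conditional vacuously true — OK.
(10) V² + R² = 1² + 1² = 1 + 1 = 2, not -1 — violated.

No — constraints 2, 3, and 10 are not satisfied.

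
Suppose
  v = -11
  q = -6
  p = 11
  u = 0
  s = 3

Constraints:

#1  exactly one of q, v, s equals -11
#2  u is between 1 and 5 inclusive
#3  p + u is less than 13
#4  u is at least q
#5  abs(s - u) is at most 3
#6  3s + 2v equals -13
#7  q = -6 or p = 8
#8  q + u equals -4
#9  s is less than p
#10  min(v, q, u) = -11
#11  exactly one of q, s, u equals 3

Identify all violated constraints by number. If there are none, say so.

#1 q=-6, v=-11, s=3; 1 of them equals -11 — holds.
#2 u = 0 is outside [1, 5] — does not hold.
#3 p + u = 11 + 0 = 11; 11 < 13 — holds.
#4 u = 0, q = -6; 0 ≥ -6 — holds.
#5 abs(3 - 0) = 3; 3 ≤ 3 — holds.
#6 3s + 2v = 3(3) + 2(-11) = -13 — holds.
#7 q = -6 = -6 (first disjunct) — holds.
#8 q + u = -6 + 0 = -6, not -4 — does not hold.
#9 s = 3, p = 11; 3 < 11 — holds.
#10 min(-11, -6, 0) = -11 — holds.
#11 q=-6, s=3, u=0; 1 of them equals 3 — holds.

Constraints 2 and 8 are violated.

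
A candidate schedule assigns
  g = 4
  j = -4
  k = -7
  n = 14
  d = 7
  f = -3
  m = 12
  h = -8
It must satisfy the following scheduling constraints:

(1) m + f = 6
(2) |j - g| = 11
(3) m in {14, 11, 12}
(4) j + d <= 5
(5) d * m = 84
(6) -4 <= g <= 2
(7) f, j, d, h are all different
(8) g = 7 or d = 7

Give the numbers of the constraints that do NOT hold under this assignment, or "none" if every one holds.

(1) m + f = 12 + (-3) = 9, not 6 — fails.
(2) |-4 - 4| = 8, not 11 — fails.
(3) m = 12 is in {14, 11, 12} — holds.
(4) j + d = -4 + 7 = 3; 3 ≤ 5 — holds.
(5) d * m = 7 * 12 = 84 — holds.
(6) g = 4 is outside [-4, 2] — fails.
(7) values -3, -4, 7, -8 are pairwise distinct — holds.
(8) g = 4 ≠ 7, but d = 7 = 7 (second disjunct) — holds.

Constraints 1, 2, and 6 do not hold.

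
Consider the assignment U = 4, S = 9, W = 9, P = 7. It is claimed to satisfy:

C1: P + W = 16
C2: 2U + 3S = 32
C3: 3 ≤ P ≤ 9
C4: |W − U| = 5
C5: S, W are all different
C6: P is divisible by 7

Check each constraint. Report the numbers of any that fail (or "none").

C1: P + W = 7 + 9 = 16 — satisfied.
C2: 2U + 3S = 2(4) + 3(9) = 35, not 32 — violated.
C3: P = 7 lies in [3, 9] — satisfied.
C4: |9 − 4| = 5 — satisfied.
C5: S = W = 9, not all different — violated.
C6: 7 / 7 = 1, so 7 divides 7 — satisfied.

No — constraints 2 and 5 are not satisfied.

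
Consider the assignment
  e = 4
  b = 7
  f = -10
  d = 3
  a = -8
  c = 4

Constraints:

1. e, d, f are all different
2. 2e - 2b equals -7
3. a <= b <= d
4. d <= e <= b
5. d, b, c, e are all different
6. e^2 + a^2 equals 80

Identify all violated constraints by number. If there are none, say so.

1. values 4, 3, -10 are pairwise distinct  OK
2. 2e - 2b = 2(4) - 2(7) = -6, not -7  FAIL
3. values -8, 7, 3; b = 7 is not <= d = 3  FAIL
4. values 3 <= 4 <= 7  OK
5. c = e = 4, not all different  FAIL
6. e^2 + a^2 = 4^2 + (-8)^2 = 16 + 64 = 80  OK

Violated: 2, 3, 5.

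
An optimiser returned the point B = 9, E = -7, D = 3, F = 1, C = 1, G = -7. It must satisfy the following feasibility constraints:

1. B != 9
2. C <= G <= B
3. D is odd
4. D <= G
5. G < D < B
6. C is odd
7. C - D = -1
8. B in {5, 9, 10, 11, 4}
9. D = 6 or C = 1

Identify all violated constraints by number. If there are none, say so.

Constraints 1, 2, 4, and 7 do not hold.

1. B = 9, but 9 is required to differ  false
2. values 1, -7, 9; C = 1 is not <= G = -7  false
3. D = 3 is odd  true
4. D = 3, G = -7; 3 > -7 (want ≤)  false
5. values -7 < 3 < 9  true
6. C = 1 is odd  true
7. C - D = 1 - 3 = -2, not -1  false
8. B = 9 is in {5, 9, 10, 11, 4}  true
9. D = 3 ≠ 6, but C = 1 = 1 (second disjunct)  true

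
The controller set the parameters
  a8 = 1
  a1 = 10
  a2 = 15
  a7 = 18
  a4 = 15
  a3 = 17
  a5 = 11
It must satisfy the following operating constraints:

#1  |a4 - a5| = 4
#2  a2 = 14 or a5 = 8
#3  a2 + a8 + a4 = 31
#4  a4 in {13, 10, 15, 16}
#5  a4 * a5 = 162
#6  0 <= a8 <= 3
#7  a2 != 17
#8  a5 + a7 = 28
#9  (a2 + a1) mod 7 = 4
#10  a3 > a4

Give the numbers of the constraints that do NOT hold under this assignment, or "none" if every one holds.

#1 |15 - 11| = 4  yes
#2 a2 = 15 ≠ 14 and a5 = 11 ≠ 8; both disjuncts false  no
#3 a2 + a8 + a4 = 15 + 1 + 15 = 31  yes
#4 a4 = 15 is in {13, 10, 15, 16}  yes
#5 a4 * a5 = 15 * 11 = 165, not 162  no
#6 a8 = 1 lies in [0, 3]  yes
#7 a2 = 15, and 15 ≠ 17  yes
#8 a5 + a7 = 11 + 18 = 29, not 28  no
#9 a2 + a1 = 25; 25 mod 7 = 4  yes
#10 a3 = 17, a4 = 15; 17 > 15  yes

No — constraints 2, 5, and 8 are not satisfied.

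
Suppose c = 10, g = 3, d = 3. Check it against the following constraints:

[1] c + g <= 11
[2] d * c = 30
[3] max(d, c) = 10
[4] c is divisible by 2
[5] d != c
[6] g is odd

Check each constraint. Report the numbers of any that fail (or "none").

[1] c + g = 10 + 3 = 13; 13 > 11, bound 11 not met  FAIL
[2] d * c = 3 * 10 = 30  OK
[3] max(3, 10) = 10  OK
[4] 10 / 2 = 5, so 2 divides 10  OK
[5] d = 3, c = 10; distinct  OK
[6] g = 3 is odd  OK

No — constraint 1 is not satisfied.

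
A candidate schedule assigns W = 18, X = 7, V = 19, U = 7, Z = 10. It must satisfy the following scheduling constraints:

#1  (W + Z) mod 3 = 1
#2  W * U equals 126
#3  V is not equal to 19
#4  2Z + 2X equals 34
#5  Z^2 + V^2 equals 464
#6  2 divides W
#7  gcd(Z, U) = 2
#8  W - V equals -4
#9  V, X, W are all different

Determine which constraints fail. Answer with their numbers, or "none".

Constraints 3, 5, 7, 8 are violated.

#1 W + Z = 28; 28 mod 3 = 1  yes
#2 W * U = 18 * 7 = 126  yes
#3 V = 19, but 19 is required to differ  no
#4 2Z + 2X = 2(10) + 2(7) = 34  yes
#5 Z^2 + V^2 = 10^2 + 19^2 = 100 + 361 = 461, not 464  no
#6 18 / 2 = 9, so 2 divides 18  yes
#7 gcd(10, 7) = 1, not 2  no
#8 W - V = 18 - 19 = -1, not -4  no
#9 values 19, 7, 18 are pairwise distinct  yes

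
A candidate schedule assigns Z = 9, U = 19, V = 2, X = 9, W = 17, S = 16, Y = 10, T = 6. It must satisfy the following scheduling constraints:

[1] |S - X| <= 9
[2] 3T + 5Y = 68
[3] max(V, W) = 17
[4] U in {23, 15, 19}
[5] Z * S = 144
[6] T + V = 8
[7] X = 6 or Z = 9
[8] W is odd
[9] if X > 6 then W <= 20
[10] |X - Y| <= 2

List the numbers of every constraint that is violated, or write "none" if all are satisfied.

[1] |16 - 9| = 7; 7 ≤ 9  yes
[2] 3T + 5Y = 3(6) + 5(10) = 68  yes
[3] max(2, 17) = 17  yes
[4] U = 19 is in {23, 15, 19}  yes
[5] Z * S = 9 * 16 = 144  yes
[6] T + V = 6 + 2 = 8  yes
[7] X = 9 ≠ 6, but Z = 9 = 9 (second disjunct)  yes
[8] W = 17 is odd  yes
[9] X = 9 > 6, so we need W ≤ 20; W = 17 ≤ 20  yes
[10] |9 - 10| = 1; 1 ≤ 2  yes

Yes — all constraints hold.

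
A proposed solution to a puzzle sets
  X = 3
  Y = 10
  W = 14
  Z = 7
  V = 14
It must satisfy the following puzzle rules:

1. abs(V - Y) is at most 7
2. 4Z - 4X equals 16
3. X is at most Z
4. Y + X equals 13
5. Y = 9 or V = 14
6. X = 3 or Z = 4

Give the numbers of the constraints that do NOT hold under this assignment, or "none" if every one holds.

The assignment satisfies every constraint.

1. abs(14 - 10) = 4; 4 ≤ 7 — OK.
2. 4Z - 4X = 4(7) - 4(3) = 16 — OK.
3. X = 3, Z = 7; 3 ≤ 7 — OK.
4. Y + X = 10 + 3 = 13 — OK.
5. Y = 10 ≠ 9, but V = 14 = 14 (second disjunct) — OK.
6. X = 3 = 3 (first disjunct) — OK.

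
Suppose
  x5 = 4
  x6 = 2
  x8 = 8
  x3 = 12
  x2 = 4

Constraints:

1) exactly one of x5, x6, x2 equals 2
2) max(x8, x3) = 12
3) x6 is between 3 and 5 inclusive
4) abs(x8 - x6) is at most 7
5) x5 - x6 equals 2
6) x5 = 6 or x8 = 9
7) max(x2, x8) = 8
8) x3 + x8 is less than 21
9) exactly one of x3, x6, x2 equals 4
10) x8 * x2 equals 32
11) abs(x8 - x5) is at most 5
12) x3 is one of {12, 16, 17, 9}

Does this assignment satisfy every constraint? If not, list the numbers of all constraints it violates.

The assignment fails constraints 3 and 6.

1) x5=4, x6=2, x2=4; 1 of them equals 2 — holds.
2) max(8, 12) = 12 — holds.
3) x6 = 2 is outside [3, 5] — fails.
4) abs(8 - 2) = 6; 6 ≤ 7 — holds.
5) x5 - x6 = 4 - 2 = 2 — holds.
6) x5 = 4 ≠ 6 and x8 = 8 ≠ 9; both disjuncts false — fails.
7) max(4, 8) = 8 — holds.
8) x3 + x8 = 12 + 8 = 20; 20 < 21 — holds.
9) x3=12, x6=2, x2=4; 1 of them equals 4 — holds.
10) x8 * x2 = 8 * 4 = 32 — holds.
11) abs(8 - 4) = 4; 4 ≤ 5 — holds.
12) x3 = 12 is in {12, 16, 17, 9} — holds.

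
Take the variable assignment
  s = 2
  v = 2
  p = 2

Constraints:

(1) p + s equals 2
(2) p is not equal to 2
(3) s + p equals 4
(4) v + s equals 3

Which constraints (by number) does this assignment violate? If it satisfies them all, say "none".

(1) p + s = 2 + 2 = 4, not 2 — fails.
(2) p = 2, but 2 is required to differ — fails.
(3) s + p = 2 + 2 = 4 — holds.
(4) v + s = 2 + 2 = 4, not 3 — fails.

Constraints 1, 2, and 4 do not hold.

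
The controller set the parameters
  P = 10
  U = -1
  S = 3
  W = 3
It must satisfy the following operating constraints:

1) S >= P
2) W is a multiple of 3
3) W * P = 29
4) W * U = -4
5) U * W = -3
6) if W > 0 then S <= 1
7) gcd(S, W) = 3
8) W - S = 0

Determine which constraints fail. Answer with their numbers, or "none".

1) S = 3, P = 10; 3 < 10 (want ≥)  ✗
2) 3 / 3 = 1, so 3 divides 3  ✓
3) W * P = 3 * 10 = 30, not 29  ✗
4) W * U = 3 * (-1) = -3, not -4  ✗
5) U * W = -1 * 3 = -3  ✓
6) W = 3 > 0, so we need S ≤ 1; but S = 3 > 1  ✗
7) gcd(3, 3) = 3  ✓
8) W - S = 3 - 3 = 0  ✓

No — constraints 1, 3, 4, 6 are not satisfied.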